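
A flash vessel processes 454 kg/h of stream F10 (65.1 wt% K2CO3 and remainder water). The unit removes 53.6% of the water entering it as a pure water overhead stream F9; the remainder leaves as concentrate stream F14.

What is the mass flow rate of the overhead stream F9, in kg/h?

water entering = 454×0.349 = 158.45 kg/h; overhead removed = 0.536×158.45 = 84.927 kg/h.

84.93 kg/h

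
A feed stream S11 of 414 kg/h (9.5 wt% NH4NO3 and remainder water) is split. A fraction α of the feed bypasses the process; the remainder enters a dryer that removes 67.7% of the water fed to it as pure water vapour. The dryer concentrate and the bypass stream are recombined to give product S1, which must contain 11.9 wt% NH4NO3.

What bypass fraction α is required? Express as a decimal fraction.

All 414×0.095 = 39.33 kg/h of NH4NO3 reaches S1, so S1 = 39.33/0.119 = 330.5 kg/h and vapour = 83.496 kg/h.
The evaporator receives (1−α)·414 of feed at 0.905 water and removes 0.677 of that water:
0.677×0.905×(1−α)×414 = 83.496
(1−α) = 83.496/253.65 = 0.3292;  α = 0.6708.

0.671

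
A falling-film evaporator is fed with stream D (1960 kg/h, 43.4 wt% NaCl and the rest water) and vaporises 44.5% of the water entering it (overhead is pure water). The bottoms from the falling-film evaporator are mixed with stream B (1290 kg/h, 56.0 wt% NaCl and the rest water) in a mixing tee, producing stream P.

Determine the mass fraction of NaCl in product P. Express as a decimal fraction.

0.571

Vapour removed = 0.445×0.566×1960 = 493.67 kg/h; concentrate = 1466.3 kg/h.
NaCl reaching the mixer = 850.64 (from concentrate) + 1290×0.560 = 1573 kg/h.
Product flow = 1466.3 + 1290 = 2756.3 kg/h; NaCl fraction = 0.571.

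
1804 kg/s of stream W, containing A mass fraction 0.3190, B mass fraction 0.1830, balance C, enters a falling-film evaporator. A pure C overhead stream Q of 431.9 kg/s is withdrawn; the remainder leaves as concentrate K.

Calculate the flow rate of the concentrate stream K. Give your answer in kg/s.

Concentrate = 1804 − 431.9 = 1372.1 kg/s.

1372 kg/s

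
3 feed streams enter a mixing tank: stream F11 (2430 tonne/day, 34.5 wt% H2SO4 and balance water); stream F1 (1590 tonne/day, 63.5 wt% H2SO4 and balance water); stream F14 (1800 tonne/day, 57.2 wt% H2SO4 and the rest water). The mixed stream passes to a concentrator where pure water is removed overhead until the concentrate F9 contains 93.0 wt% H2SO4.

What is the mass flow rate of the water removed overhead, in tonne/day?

2726 tonne/day

H2SO4 entering = 2430×0.345 + 1590×0.635 + 1800×0.572 = 2877.6 tonne/day.
All H2SO4 reports to F9, so F9 = 2877.6/0.930 = 3094.2 tonne/day.
Total feed = 5820 tonne/day; overhead = 5820 − 3094.2 = 2725.8 tonne/day.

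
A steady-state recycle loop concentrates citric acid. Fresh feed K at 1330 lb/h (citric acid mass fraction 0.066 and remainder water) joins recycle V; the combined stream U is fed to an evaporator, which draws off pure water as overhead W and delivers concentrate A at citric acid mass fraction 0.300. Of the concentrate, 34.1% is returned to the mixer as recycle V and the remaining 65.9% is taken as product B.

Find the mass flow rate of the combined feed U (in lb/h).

1481 lb/h

Overall citric acid balance (none leaves overhead): citric acid in fresh feed = citric acid in product, i.e. 1330×0.066 = (1−0.341)·A·0.300.
A = 87.78/(0.300×0.659) = 444.01 lb/h.
Recycle V = 0.341×444.01 = 151.41 lb/h.
Combined feed U = 1330 + 151.41 = 1481.4 lb/h.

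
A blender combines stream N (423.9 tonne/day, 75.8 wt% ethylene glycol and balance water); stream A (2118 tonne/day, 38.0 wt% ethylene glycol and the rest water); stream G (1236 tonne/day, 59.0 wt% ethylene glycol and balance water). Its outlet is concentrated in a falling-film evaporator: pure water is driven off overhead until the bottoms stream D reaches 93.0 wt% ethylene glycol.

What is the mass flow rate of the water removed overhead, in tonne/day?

1783 tonne/day

ethylene glycol entering = 423.9×0.758 + 2118×0.380 + 1236×0.590 = 1855.4 tonne/day.
All ethylene glycol reports to D, so D = 1855.4/0.930 = 1995 tonne/day.
Total feed = 3777.9 tonne/day; overhead = 3777.9 − 1995 = 1782.9 tonne/day.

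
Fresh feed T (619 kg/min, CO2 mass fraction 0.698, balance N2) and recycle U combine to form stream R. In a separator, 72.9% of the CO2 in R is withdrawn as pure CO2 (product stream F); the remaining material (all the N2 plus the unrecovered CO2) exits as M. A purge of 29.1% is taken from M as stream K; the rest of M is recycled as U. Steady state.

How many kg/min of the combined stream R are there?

N2 enters only via T and leaves only via the purge: 619×0.302 = 0.291×(N2 in M), and the separator passes all N2, so N2 in R = N2 in M = 642.4 kg/min.
CO2 in R: m_A = 619×0.698 + (1−0.291)·(1−0.729)·m_A, so m_A = 432.06/0.8079 = 534.82 kg/min.
R = 534.82 + 642.4 = 1177.2 kg/min.

1177 kg/min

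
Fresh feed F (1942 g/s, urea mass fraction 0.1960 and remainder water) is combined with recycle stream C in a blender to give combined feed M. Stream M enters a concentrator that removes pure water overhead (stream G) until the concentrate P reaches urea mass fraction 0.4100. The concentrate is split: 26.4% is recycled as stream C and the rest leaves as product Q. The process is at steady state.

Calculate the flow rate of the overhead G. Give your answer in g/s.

1014 g/s

Overall urea balance (none leaves overhead): urea in fresh feed = urea in product, i.e. 1942×0.196 = (1−0.264)·P·0.410.
P = 380.63/(0.410×0.736) = 1261.4 g/s.
Recycle C = 0.264×1261.4 = 333 g/s.
Combined feed M = 1942 + 333 = 2275 g/s.
Overhead G = M − P = 2275 − 1261.4 = 1013.6 g/s.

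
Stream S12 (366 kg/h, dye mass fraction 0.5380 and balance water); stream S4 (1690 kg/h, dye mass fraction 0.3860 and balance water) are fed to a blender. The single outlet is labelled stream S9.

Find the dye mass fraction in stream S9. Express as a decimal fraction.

Total flow out = 366 + 1690 = 2056 kg/h.
dye in = 366×0.538 + 1690×0.386 = 849.25 kg/h.
dye mass fraction in S9 = 849.25/2056 = 0.4131.

0.4131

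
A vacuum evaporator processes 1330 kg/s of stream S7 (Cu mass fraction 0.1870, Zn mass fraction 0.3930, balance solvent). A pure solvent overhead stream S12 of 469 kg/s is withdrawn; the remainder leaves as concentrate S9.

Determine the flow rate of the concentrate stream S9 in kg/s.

Concentrate = 1330 − 469 = 861 kg/s.

861 kg/s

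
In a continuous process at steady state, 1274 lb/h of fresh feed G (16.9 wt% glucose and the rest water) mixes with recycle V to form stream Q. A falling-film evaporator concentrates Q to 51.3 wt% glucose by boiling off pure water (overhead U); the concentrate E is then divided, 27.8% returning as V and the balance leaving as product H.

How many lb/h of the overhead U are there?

Overall glucose balance (none leaves overhead): glucose in fresh feed = glucose in product, i.e. 1274×0.169 = (1−0.278)·E·0.513.
E = 215.31/(0.513×0.722) = 581.3 lb/h.
Recycle V = 0.278×581.3 = 161.6 lb/h.
Combined feed Q = 1274 + 161.6 = 1435.6 lb/h.
Overhead U = Q − E = 1435.6 − 581.3 = 854.3 lb/h.

854.3 lb/h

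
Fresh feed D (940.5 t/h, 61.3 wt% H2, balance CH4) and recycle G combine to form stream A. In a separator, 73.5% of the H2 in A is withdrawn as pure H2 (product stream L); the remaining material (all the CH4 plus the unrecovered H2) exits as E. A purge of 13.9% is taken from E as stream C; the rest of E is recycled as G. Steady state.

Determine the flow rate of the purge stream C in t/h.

391.5 t/h

CH4 enters only via D and leaves only via the purge: 940.5×0.387 = 0.139×(CH4 in E), and the separator passes all CH4, so CH4 in A = CH4 in E = 2618.5 t/h.
H2 in A: m_A = 940.5×0.613 + (1−0.139)·(1−0.735)·m_A, so m_A = 576.53/0.7718 = 746.96 t/h.
E = (1−0.735)×746.96 + 2618.5 = 2816.5 t/h.
Purge C = 0.139×2816.5 = 391.49 t/h.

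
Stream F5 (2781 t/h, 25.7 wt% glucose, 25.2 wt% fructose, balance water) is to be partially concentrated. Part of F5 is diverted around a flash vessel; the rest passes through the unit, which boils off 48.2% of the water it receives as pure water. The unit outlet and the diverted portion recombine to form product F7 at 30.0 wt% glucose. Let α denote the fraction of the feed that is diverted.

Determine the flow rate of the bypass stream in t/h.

All 2781×0.257 = 714.72 t/h of glucose reaches F7, so F7 = 714.72/0.300 = 2382.4 t/h and vapour = 398.61 t/h.
The evaporator receives (1−α)·2781 of feed at 0.491 water and removes 0.482 of that water:
0.482×0.491×(1−α)×2781 = 398.61
(1−α) = 398.61/658.16 = 0.6056;  α = 0.3944.
Bypass flow = 0.3944×2781 = 1096.7 t/h.

1097 t/h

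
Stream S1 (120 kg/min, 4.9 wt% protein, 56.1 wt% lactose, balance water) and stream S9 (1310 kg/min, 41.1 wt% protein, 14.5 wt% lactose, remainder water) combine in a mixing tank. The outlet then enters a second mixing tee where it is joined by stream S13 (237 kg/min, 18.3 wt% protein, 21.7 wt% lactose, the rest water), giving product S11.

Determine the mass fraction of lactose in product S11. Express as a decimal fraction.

0.185

Overall, product flow = 1667 kg/min.
lactose in = 120×0.561 + 1310×0.145 + 237×0.217 = 308.7 kg/min.
lactose fraction in S11 = 0.185.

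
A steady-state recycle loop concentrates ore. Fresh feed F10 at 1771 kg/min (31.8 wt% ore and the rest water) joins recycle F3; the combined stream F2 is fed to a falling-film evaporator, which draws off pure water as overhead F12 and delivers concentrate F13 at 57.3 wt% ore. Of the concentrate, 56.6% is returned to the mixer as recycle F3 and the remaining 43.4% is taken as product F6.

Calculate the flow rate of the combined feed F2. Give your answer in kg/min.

3053 kg/min

Overall ore balance (none leaves overhead): ore in fresh feed = ore in product, i.e. 1771×0.318 = (1−0.566)·F13·0.573.
F13 = 563.18/(0.573×0.434) = 2264.7 kg/min.
Recycle F3 = 0.566×2264.7 = 1281.8 kg/min.
Combined feed F2 = 1771 + 1281.8 = 3052.8 kg/min.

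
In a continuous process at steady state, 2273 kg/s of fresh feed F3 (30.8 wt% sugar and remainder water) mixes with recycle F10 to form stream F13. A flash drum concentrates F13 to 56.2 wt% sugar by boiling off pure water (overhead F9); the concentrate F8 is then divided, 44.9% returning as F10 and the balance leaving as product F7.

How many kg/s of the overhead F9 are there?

1027 kg/s

Overall sugar balance (none leaves overhead): sugar in fresh feed = sugar in product, i.e. 2273×0.308 = (1−0.449)·F8·0.562.
F8 = 700.08/(0.562×0.551) = 2260.8 kg/s.
Recycle F10 = 0.449×2260.8 = 1015.1 kg/s.
Combined feed F13 = 2273 + 1015.1 = 3288.1 kg/s.
Overhead F9 = F13 − F8 = 3288.1 − 2260.8 = 1027.3 kg/s.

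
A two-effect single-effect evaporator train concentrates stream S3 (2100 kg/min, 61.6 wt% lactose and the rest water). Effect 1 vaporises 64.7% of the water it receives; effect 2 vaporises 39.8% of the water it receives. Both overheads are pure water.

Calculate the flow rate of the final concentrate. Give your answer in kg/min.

1465 kg/min

water in feed = 2100×0.384 = 806.4 kg/min.
After stage 1: water left = (1−0.647)×806.4 = 284.66; stream total = 1578.3 kg/min.
After stage 2: water left = (1−0.398)×284.66 = 171.36; final concentrate = 1465 kg/min.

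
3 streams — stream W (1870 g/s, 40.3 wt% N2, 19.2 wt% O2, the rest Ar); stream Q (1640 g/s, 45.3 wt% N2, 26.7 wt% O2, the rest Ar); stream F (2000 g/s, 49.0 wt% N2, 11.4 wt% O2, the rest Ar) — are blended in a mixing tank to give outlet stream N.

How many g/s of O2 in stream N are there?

O2 out = O2 in = 1870×0.192 + 1640×0.267 + 2000×0.114 = 1024.9 g/s.

1025 g/s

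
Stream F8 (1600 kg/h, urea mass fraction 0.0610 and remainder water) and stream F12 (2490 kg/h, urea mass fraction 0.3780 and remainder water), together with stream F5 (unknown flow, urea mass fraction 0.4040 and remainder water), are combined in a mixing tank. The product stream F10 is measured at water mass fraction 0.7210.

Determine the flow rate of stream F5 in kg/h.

818.3 kg/h

Let F5 be the unknown flow. Total out = 4090 + F5.
water balance: 3051.2 + 0.596·F5 = 0.721·(4090 + F5)
(0.596 − 0.721)·F5 = 0.721×4090 − 3051.2 = -102.29
F5 = -102.29 / -0.125 = 818.32 kg/h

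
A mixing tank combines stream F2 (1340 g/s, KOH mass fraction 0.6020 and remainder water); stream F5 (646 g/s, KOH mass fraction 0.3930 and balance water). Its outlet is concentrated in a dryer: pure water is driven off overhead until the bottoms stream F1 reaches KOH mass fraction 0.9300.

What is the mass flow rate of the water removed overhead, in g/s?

845.6 g/s

KOH entering = 1340×0.602 + 646×0.393 = 1060.6 g/s.
All KOH reports to F1, so F1 = 1060.6/0.930 = 1140.4 g/s.
Total feed = 1986 g/s; overhead = 1986 − 1140.4 = 845.62 g/s.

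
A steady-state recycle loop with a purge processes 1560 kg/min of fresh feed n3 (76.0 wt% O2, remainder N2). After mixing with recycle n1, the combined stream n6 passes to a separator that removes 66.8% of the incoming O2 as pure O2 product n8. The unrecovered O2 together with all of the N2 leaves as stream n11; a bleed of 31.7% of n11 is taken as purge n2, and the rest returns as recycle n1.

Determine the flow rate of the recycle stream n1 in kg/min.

1154 kg/min

N2 enters only via n3 and leaves only via the purge: 1560×0.240 = 0.317×(N2 in n11), and the separator passes all N2, so N2 in n6 = N2 in n11 = 1181.1 kg/min.
O2 in n6: m_A = 1560×0.760 + (1−0.317)·(1−0.668)·m_A, so m_A = 1185.6/0.7732 = 1533.3 kg/min.
n11 = (1−0.668)×1533.3 + 1181.1 = 1690.1 kg/min.
Recycle n1 = (1−0.317)×1690.1 = 1154.4 kg/min.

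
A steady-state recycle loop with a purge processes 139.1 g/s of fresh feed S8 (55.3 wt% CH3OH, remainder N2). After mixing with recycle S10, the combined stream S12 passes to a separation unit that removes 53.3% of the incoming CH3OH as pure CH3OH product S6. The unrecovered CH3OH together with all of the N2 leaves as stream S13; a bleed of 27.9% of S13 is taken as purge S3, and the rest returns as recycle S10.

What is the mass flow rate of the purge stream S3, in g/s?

N2 enters only via S8 and leaves only via the purge: 139.1×0.447 = 0.279×(N2 in S13), and the separation unit passes all N2, so N2 in S12 = N2 in S13 = 222.86 g/s.
CH3OH in S12: m_A = 139.1×0.553 + (1−0.279)·(1−0.533)·m_A, so m_A = 76.922/0.6633 = 115.97 g/s.
S13 = (1−0.533)×115.97 + 222.86 = 277.02 g/s.
Purge S3 = 0.279×277.02 = 77.288 g/s.

77.29 g/s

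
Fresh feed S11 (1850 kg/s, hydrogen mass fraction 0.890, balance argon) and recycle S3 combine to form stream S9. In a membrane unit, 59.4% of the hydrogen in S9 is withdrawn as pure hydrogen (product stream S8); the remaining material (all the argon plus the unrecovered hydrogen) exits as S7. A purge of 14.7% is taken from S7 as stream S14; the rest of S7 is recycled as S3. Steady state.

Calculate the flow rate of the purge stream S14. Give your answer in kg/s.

353.8 kg/s

argon enters only via S11 and leaves only via the purge: 1850×0.110 = 0.147×(argon in S7), and the membrane unit passes all argon, so argon in S9 = argon in S7 = 1384.4 kg/s.
hydrogen in S9: m_A = 1850×0.890 + (1−0.147)·(1−0.594)·m_A, so m_A = 1646.5/0.6537 = 2518.8 kg/s.
S7 = (1−0.594)×2518.8 + 1384.4 = 2407 kg/s.
Purge S14 = 0.147×2407 = 353.83 kg/s.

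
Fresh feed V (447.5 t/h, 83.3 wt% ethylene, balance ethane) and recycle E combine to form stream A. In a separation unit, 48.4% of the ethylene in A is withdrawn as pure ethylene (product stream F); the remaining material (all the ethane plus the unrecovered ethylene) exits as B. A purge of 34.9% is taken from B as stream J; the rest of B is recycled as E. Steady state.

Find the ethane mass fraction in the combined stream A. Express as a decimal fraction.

0.276

ethane enters only via V and leaves only via the purge: 447.5×0.167 = 0.349×(ethane in B), and the separation unit passes all ethane, so ethane in A = ethane in B = 214.13 t/h.
ethylene in A: m_A = 447.5×0.833 + (1−0.349)·(1−0.484)·m_A, so m_A = 372.77/0.6641 = 561.33 t/h.
A = 561.33 + 214.13 = 775.46 t/h.
ethane fraction in A = 214.13/775.46 = 0.276.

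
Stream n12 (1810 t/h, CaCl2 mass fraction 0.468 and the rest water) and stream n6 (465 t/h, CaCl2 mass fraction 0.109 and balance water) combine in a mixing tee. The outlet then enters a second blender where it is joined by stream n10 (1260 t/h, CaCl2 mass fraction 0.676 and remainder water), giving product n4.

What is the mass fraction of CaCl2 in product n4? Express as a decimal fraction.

Overall, product flow = 3535 t/h.
CaCl2 in = 1810×0.468 + 465×0.109 + 1260×0.676 = 1749.5 t/h.
CaCl2 fraction in n4 = 0.495.

0.495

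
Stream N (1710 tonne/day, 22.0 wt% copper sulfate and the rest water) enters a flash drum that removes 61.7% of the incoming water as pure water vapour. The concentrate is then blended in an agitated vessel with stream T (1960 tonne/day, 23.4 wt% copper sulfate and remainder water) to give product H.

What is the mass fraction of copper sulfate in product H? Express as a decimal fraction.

Vapour removed = 0.617×0.780×1710 = 822.95 tonne/day; concentrate = 887.05 tonne/day.
copper sulfate reaching the mixer = 376.2 (from concentrate) + 1960×0.234 = 834.84 tonne/day.
Product flow = 887.05 + 1960 = 2847 tonne/day; copper sulfate fraction = 0.293.

0.293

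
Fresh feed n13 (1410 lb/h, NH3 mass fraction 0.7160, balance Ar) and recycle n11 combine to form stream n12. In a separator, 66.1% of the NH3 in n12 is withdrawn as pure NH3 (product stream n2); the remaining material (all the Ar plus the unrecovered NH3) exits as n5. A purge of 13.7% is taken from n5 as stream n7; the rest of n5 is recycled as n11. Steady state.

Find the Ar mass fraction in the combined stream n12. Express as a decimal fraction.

Ar enters only via n13 and leaves only via the purge: 1410×0.284 = 0.137×(Ar in n5), and the separator passes all Ar, so Ar in n12 = Ar in n5 = 2922.9 lb/h.
NH3 in n12: m_A = 1410×0.716 + (1−0.137)·(1−0.661)·m_A, so m_A = 1009.6/0.7074 = 1427.1 lb/h.
n12 = 1427.1 + 2922.9 = 4350 lb/h.
Ar fraction in n12 = 2922.9/4350 = 0.6719.

0.6719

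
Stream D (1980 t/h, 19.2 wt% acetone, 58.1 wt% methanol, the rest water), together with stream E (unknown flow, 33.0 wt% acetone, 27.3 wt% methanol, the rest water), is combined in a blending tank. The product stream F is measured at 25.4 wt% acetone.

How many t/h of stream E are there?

1615 t/h

Let E be the unknown flow. Total out = 1980 + E.
acetone balance: 380.16 + 0.330·E = 0.254·(1980 + E)
(0.330 − 0.254)·E = 0.254×1980 − 380.16 = 122.76
E = 122.76 / 0.076 = 1615.3 t/h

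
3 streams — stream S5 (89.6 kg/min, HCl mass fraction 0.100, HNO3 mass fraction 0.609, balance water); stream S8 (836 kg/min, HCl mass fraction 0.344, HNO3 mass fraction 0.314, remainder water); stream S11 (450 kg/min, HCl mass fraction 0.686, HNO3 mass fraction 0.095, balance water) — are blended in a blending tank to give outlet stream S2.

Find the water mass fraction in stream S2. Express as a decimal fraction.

0.298

Total flow out = 89.6 + 836 + 450 = 1375.6 kg/min.
water in = 89.6×0.291 + 836×0.342 + 450×0.219 = 410.54 kg/min.
water mass fraction in S2 = 410.54/1375.6 = 0.298.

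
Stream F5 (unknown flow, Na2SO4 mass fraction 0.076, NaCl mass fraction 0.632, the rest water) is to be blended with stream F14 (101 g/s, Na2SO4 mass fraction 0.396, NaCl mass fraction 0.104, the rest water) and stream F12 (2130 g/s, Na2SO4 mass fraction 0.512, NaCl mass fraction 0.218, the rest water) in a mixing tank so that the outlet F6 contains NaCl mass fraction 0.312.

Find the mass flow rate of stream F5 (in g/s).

691.3 g/s

Let F5 be the unknown flow. Total out = 2231 + F5.
NaCl balance: 474.84 + 0.632·F5 = 0.312·(2231 + F5)
(0.632 − 0.312)·F5 = 0.312×2231 − 474.84 = 221.23
F5 = 221.23 / 0.320 = 691.34 g/s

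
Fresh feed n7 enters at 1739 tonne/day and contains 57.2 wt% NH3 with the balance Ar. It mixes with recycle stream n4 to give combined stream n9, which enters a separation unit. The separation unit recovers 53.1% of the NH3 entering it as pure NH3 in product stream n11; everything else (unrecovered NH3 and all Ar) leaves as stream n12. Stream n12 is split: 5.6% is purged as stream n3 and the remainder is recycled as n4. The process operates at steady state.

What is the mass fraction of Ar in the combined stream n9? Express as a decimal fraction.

Ar enters only via n7 and leaves only via the purge: 1739×0.428 = 0.056×(Ar in n12), and the separation unit passes all Ar, so Ar in n9 = Ar in n12 = 13291 tonne/day.
NH3 in n9: m_A = 1739×0.572 + (1−0.056)·(1−0.531)·m_A, so m_A = 994.71/0.5573 = 1785 tonne/day.
n9 = 1785 + 13291 = 15076 tonne/day.
Ar fraction in n9 = 13291/15076 = 0.8816.

0.8816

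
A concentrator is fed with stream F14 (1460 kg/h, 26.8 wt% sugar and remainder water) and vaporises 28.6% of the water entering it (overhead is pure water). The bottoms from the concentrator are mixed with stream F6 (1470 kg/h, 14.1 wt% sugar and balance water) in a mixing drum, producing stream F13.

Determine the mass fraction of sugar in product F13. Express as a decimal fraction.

Vapour removed = 0.286×0.732×1460 = 305.65 kg/h; concentrate = 1154.3 kg/h.
sugar reaching the mixer = 391.28 (from concentrate) + 1470×0.141 = 598.55 kg/h.
Product flow = 1154.3 + 1470 = 2624.3 kg/h; sugar fraction = 0.228.

0.228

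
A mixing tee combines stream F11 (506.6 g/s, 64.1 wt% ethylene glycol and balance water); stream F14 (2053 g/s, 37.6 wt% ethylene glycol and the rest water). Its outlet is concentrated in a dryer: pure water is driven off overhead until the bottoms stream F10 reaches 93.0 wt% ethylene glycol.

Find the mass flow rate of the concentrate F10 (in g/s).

1179 g/s

ethylene glycol entering = 506.6×0.641 + 2053×0.376 = 1096.7 g/s.
All ethylene glycol reports to F10, so F10 = 1096.7/0.930 = 1179.2 g/s.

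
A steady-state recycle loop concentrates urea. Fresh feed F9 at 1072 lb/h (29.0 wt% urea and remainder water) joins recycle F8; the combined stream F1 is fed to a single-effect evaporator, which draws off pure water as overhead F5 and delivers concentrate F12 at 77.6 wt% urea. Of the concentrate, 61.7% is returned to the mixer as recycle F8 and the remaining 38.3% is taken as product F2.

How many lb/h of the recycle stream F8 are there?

645.4 lb/h

Overall urea balance (none leaves overhead): urea in fresh feed = urea in product, i.e. 1072×0.290 = (1−0.617)·F12·0.776.
F12 = 310.88/(0.776×0.383) = 1046 lb/h.
Recycle F8 = 0.617×1046 = 645.38 lb/h.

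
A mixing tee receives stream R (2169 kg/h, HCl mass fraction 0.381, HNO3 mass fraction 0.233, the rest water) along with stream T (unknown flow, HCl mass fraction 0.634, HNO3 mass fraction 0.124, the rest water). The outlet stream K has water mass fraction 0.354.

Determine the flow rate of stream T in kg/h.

619.7 kg/h

Let T be the unknown flow. Total out = 2169 + T.
water balance: 837.23 + 0.242·T = 0.354·(2169 + T)
(0.242 − 0.354)·T = 0.354×2169 − 837.23 = -69.408
T = -69.408 / -0.112 = 619.71 kg/h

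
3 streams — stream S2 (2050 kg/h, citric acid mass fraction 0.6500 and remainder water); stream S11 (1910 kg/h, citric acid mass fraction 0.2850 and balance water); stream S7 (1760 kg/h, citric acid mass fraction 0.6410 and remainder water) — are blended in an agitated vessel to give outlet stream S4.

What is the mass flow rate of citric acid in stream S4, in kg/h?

citric acid out = citric acid in = 2050×0.650 + 1910×0.285 + 1760×0.641 = 3005 kg/h.

3005 kg/h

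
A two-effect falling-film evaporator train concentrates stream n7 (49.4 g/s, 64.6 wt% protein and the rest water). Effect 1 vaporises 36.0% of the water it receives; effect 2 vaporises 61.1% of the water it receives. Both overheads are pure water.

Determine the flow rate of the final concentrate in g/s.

water in feed = 49.4×0.354 = 17.488 g/s.
After stage 1: water left = (1−0.360)×17.488 = 11.192; stream total = 43.104 g/s.
After stage 2: water left = (1−0.611)×11.192 = 4.3537; final concentrate = 36.266 g/s.

36.27 g/s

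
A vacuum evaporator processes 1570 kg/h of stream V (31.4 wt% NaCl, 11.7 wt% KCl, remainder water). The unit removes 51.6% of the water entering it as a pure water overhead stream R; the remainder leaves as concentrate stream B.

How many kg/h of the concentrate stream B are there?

1109 kg/h

water entering = 1570×0.569 = 893.33 kg/h; overhead removed = 0.516×893.33 = 460.96 kg/h.
Concentrate = 1570 − 460.96 = 1109 kg/h.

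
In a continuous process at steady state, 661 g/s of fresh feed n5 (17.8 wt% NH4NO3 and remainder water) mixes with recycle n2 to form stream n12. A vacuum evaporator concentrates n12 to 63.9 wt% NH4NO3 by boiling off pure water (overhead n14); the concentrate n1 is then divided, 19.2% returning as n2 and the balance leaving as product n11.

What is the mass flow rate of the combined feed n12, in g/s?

704.8 g/s

Overall NH4NO3 balance (none leaves overhead): NH4NO3 in fresh feed = NH4NO3 in product, i.e. 661×0.178 = (1−0.192)·n1·0.639.
n1 = 117.66/(0.639×0.808) = 227.88 g/s.
Recycle n2 = 0.192×227.88 = 43.753 g/s.
Combined feed n12 = 661 + 43.753 = 704.75 g/s.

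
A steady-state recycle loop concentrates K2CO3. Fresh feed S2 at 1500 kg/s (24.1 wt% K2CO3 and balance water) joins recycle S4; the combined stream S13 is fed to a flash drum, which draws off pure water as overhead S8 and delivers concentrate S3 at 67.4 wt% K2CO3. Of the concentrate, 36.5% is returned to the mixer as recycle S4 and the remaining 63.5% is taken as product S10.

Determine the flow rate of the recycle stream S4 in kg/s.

Overall K2CO3 balance (none leaves overhead): K2CO3 in fresh feed = K2CO3 in product, i.e. 1500×0.241 = (1−0.365)·S3·0.674.
S3 = 361.5/(0.674×0.635) = 844.65 kg/s.
Recycle S4 = 0.365×844.65 = 308.3 kg/s.

308.3 kg/s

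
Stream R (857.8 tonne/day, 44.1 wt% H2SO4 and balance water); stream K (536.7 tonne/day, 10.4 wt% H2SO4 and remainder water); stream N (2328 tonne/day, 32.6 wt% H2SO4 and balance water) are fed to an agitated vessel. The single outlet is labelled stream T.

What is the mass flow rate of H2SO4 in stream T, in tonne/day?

H2SO4 out = H2SO4 in = 857.8×0.441 + 536.7×0.104 + 2328×0.326 = 1193 tonne/day.

1193 tonne/day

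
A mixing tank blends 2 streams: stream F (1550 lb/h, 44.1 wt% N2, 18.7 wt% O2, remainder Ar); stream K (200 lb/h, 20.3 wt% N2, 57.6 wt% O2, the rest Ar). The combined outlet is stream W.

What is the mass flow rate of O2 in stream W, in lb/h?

405.1 lb/h

O2 out = O2 in = 1550×0.187 + 200×0.576 = 405.05 lb/h.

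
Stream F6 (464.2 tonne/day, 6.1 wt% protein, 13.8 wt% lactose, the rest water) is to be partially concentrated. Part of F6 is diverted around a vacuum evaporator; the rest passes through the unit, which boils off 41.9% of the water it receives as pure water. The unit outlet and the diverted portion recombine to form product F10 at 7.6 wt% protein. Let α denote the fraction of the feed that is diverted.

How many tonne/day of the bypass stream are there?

All 464.2×0.061 = 28.316 tonne/day of protein reaches F10, so F10 = 28.316/0.076 = 372.58 tonne/day and vapour = 91.618 tonne/day.
The evaporator receives (1−α)·464.2 of feed at 0.801 water and removes 0.419 of that water:
0.419×0.801×(1−α)×464.2 = 91.618
(1−α) = 91.618/155.79 = 0.5881;  α = 0.4119.
Bypass flow = 0.4119×464.2 = 191.22 tonne/day.

191.2 tonne/day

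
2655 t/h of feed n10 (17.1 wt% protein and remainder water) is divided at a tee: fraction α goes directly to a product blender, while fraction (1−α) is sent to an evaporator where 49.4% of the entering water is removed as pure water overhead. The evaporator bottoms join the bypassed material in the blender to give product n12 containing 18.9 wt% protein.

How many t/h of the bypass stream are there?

All 2655×0.171 = 454.01 t/h of protein reaches n12, so n12 = 454.01/0.189 = 2402.1 t/h and vapour = 252.86 t/h.
The evaporator receives (1−α)·2655 of feed at 0.829 water and removes 0.494 of that water:
0.494×0.829×(1−α)×2655 = 252.86
(1−α) = 252.86/1087.3 = 0.2326;  α = 0.7674.
Bypass flow = 0.7674×2655 = 2037.6 t/h.

2038 t/h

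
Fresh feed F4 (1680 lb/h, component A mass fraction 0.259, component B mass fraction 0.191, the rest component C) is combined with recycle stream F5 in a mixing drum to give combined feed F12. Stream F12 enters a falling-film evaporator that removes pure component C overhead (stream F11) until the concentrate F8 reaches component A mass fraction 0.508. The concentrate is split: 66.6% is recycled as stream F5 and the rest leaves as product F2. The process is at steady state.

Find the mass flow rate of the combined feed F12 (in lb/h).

Overall component A balance (none leaves overhead): component A in fresh feed = component A in product, i.e. 1680×0.259 = (1−0.666)·F8·0.508.
F8 = 435.12/(0.508×0.334) = 2564.5 lb/h.
Recycle F5 = 0.666×2564.5 = 1707.9 lb/h.
Combined feed F12 = 1680 + 1707.9 = 3387.9 lb/h.

3388 lb/h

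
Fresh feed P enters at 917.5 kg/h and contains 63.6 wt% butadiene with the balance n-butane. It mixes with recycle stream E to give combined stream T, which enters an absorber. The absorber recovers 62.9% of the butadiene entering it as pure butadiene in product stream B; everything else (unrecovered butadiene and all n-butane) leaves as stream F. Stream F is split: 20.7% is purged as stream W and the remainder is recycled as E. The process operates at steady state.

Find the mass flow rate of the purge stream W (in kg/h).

n-butane enters only via P and leaves only via the purge: 917.5×0.364 = 0.207×(n-butane in F), and the absorber passes all n-butane, so n-butane in T = n-butane in F = 1613.4 kg/h.
butadiene in T: m_A = 917.5×0.636 + (1−0.207)·(1−0.629)·m_A, so m_A = 583.53/0.7058 = 826.77 kg/h.
F = (1−0.629)×826.77 + 1613.4 = 1920.1 kg/h.
Purge W = 0.207×1920.1 = 397.46 kg/h.

397.5 kg/h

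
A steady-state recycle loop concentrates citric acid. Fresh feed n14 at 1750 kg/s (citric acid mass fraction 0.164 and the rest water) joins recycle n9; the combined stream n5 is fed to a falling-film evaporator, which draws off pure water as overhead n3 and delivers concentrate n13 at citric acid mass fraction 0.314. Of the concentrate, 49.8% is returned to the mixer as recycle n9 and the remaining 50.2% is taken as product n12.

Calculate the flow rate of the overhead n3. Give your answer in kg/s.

836 kg/s

Overall citric acid balance (none leaves overhead): citric acid in fresh feed = citric acid in product, i.e. 1750×0.164 = (1−0.498)·n13·0.314.
n13 = 287/(0.314×0.502) = 1820.7 kg/s.
Recycle n9 = 0.498×1820.7 = 906.73 kg/s.
Combined feed n5 = 1750 + 906.73 = 2656.7 kg/s.
Overhead n3 = n5 − n13 = 2656.7 − 1820.7 = 835.99 kg/s.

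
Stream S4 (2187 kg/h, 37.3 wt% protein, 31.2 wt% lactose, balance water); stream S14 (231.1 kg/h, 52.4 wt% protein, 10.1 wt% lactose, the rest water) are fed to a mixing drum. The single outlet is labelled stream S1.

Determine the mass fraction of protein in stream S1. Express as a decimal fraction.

0.3874

Total flow out = 2187 + 231.1 = 2418.1 kg/h.
protein in = 2187×0.373 + 231.1×0.524 = 936.85 kg/h.
protein mass fraction in S1 = 936.85/2418.1 = 0.3874.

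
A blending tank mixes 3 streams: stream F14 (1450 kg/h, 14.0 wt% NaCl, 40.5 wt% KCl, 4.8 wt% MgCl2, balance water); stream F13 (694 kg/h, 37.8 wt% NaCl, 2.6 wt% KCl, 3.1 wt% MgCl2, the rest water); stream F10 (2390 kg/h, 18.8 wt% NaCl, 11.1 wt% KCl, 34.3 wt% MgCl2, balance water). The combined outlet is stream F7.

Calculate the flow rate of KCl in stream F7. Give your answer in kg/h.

870.6 kg/h

KCl out = KCl in = 1450×0.405 + 694×0.026 + 2390×0.111 = 870.58 kg/h.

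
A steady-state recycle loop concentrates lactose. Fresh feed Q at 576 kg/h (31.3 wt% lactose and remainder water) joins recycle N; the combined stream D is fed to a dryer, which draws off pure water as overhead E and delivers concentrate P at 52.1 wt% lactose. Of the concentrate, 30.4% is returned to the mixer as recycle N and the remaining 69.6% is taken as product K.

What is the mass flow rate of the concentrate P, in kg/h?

Overall lactose balance (none leaves overhead): lactose in fresh feed = lactose in product, i.e. 576×0.313 = (1−0.304)·P·0.521.
P = 180.29/(0.521×0.696) = 497.19 kg/h.

497.2 kg/h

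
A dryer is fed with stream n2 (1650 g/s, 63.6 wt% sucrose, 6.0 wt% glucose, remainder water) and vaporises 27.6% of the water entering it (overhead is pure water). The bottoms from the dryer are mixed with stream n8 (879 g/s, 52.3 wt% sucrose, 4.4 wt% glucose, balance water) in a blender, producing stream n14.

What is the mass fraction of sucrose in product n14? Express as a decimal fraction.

Vapour removed = 0.276×0.304×1650 = 138.44 g/s; concentrate = 1511.6 g/s.
sucrose reaching the mixer = 1049.4 (from concentrate) + 879×0.523 = 1509.1 g/s.
Product flow = 1511.6 + 879 = 2390.6 g/s; sucrose fraction = 0.631.

0.631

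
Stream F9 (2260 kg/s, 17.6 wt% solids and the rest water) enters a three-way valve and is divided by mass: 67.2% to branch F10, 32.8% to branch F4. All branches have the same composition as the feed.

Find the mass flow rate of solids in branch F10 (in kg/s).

267.3 kg/s

Branch F10 total = 0.672×2260 = 1518.7 kg/s.
solids in F10 = 0.176×1518.7 = 267.29 kg/s.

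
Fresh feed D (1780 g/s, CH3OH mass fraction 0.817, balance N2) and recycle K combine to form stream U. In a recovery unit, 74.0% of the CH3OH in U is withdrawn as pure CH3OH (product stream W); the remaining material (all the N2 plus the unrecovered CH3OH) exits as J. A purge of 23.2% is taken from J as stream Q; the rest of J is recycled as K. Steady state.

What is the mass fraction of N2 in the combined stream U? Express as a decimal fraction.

N2 enters only via D and leaves only via the purge: 1780×0.183 = 0.232×(N2 in J), and the recovery unit passes all N2, so N2 in U = N2 in J = 1404.1 g/s.
CH3OH in U: m_A = 1780×0.817 + (1−0.232)·(1−0.740)·m_A, so m_A = 1454.3/0.8003 = 1817.1 g/s.
U = 1817.1 + 1404.1 = 3221.1 g/s.
N2 fraction in U = 1404.1/3221.1 = 0.436.

0.436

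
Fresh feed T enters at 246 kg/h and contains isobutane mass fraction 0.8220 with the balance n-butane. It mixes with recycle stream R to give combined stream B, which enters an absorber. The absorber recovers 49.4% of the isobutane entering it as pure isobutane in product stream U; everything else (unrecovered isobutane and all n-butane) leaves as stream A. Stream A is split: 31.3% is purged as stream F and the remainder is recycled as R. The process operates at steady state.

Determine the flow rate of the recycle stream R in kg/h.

203.9 kg/h

n-butane enters only via T and leaves only via the purge: 246×0.178 = 0.313×(n-butane in A), and the absorber passes all n-butane, so n-butane in B = n-butane in A = 139.9 kg/h.
isobutane in B: m_A = 246×0.822 + (1−0.313)·(1−0.494)·m_A, so m_A = 202.21/0.6524 = 309.96 kg/h.
A = (1−0.494)×309.96 + 139.9 = 296.74 kg/h.
Recycle R = (1−0.313)×296.74 = 203.86 kg/h.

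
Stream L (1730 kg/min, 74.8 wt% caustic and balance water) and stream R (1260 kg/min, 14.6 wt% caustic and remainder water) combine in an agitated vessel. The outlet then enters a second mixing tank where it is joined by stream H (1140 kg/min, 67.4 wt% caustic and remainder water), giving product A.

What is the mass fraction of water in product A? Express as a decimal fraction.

0.4561

Overall, product flow = 4130 kg/min.
water in = 1730×0.252 + 1260×0.854 + 1140×0.326 = 1883.6 kg/min.
water fraction in A = 0.4561.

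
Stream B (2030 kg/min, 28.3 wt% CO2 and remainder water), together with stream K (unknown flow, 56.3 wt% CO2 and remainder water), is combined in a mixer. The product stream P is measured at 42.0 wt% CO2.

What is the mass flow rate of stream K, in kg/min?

Let K be the unknown flow. Total out = 2030 + K.
CO2 balance: 574.49 + 0.563·K = 0.420·(2030 + K)
(0.563 − 0.420)·K = 0.420×2030 − 574.49 = 278.11
K = 278.11 / 0.143 = 1944.8 kg/min

1945 kg/min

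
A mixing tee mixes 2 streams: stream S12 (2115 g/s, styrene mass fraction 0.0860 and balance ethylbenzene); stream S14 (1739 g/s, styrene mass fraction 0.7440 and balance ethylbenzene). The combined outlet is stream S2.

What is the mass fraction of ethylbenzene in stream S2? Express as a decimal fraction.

Total flow out = 2115 + 1739 = 3854 g/s.
ethylbenzene in = 2115×0.914 + 1739×0.256 = 2378.3 g/s.
ethylbenzene mass fraction in S2 = 2378.3/3854 = 0.6171.

0.6171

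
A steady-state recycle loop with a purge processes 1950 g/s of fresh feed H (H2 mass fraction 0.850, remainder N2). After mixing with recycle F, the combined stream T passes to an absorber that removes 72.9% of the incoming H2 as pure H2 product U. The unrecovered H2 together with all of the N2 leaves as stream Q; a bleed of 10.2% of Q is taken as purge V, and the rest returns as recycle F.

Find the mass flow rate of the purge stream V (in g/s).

353.1 g/s

N2 enters only via H and leaves only via the purge: 1950×0.150 = 0.102×(N2 in Q), and the absorber passes all N2, so N2 in T = N2 in Q = 2867.6 g/s.
H2 in T: m_A = 1950×0.850 + (1−0.102)·(1−0.729)·m_A, so m_A = 1657.5/0.7566 = 2190.6 g/s.
Q = (1−0.729)×2190.6 + 2867.6 = 3461.3 g/s.
Purge V = 0.102×3461.3 = 353.05 g/s.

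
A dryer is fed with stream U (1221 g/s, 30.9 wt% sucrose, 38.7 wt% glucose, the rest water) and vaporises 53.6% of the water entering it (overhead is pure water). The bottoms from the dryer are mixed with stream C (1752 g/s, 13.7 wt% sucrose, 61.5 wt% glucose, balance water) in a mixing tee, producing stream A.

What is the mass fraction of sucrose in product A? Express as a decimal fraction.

0.2225

Vapour removed = 0.536×0.304×1221 = 198.95 g/s; concentrate = 1022 g/s.
sucrose reaching the mixer = 377.29 (from concentrate) + 1752×0.137 = 617.31 g/s.
Product flow = 1022 + 1752 = 2774 g/s; sucrose fraction = 0.2225.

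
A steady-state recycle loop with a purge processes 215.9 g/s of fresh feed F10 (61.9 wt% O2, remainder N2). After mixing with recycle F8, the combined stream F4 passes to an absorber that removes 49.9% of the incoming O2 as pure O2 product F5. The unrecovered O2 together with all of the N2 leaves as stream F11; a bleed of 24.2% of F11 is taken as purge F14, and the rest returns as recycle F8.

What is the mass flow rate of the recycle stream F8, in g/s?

339.5 g/s

N2 enters only via F10 and leaves only via the purge: 215.9×0.381 = 0.242×(N2 in F11), and the absorber passes all N2, so N2 in F4 = N2 in F11 = 339.91 g/s.
O2 in F4: m_A = 215.9×0.619 + (1−0.242)·(1−0.499)·m_A, so m_A = 133.64/0.6202 = 215.47 g/s.
F11 = (1−0.499)×215.47 + 339.91 = 447.86 g/s.
Recycle F8 = (1−0.242)×447.86 = 339.48 g/s.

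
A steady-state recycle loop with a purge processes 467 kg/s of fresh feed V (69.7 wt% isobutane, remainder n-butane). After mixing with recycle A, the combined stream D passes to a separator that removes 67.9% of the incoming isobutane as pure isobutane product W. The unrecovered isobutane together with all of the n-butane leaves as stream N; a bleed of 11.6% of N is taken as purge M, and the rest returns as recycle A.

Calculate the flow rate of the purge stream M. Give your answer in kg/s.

n-butane enters only via V and leaves only via the purge: 467×0.303 = 0.116×(n-butane in N), and the separator passes all n-butane, so n-butane in D = n-butane in N = 1219.8 kg/s.
isobutane in D: m_A = 467×0.697 + (1−0.116)·(1−0.679)·m_A, so m_A = 325.5/0.7162 = 454.46 kg/s.
N = (1−0.679)×454.46 + 1219.8 = 1365.7 kg/s.
Purge M = 0.116×1365.7 = 158.42 kg/s.

158.4 kg/s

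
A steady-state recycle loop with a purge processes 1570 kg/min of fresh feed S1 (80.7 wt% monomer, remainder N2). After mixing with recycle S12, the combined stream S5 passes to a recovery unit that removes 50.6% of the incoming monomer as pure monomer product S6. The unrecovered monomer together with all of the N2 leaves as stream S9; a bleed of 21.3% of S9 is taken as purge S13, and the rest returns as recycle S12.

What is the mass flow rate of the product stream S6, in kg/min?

monomer in S5: m_A = 1570×0.807 + (1−0.213)·(1−0.506)·m_A, so m_A = 1267/0.6112 = 2072.9 kg/min.
Product S6 = 0.506×2072.9 = 1048.9 kg/min.

1049 kg/min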